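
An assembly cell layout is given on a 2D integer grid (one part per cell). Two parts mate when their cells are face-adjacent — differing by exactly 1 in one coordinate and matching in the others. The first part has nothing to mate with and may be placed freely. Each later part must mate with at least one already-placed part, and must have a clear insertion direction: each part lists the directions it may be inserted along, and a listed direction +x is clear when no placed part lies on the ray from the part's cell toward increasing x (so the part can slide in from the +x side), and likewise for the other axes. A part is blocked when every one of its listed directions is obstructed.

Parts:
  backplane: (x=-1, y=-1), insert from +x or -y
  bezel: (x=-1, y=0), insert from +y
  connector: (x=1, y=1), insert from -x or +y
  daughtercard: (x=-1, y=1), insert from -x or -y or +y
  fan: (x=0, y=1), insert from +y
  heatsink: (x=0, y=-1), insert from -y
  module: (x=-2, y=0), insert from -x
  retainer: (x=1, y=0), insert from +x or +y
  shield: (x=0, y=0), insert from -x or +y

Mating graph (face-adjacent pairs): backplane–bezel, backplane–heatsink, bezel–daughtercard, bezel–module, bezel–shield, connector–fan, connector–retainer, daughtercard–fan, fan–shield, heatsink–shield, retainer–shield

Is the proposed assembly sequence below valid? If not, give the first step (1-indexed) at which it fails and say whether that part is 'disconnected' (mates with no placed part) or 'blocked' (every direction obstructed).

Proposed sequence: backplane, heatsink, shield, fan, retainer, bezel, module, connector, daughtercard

Valid

1. backplane@(-1, -1) [+x clear] — {backplane}
2. heatsink@(0, -1) [-y clear] — {backplane, heatsink}
3. shield@(0, 0) [-x clear] — {backplane, heatsink, shield}
4. fan@(0, 1) [+y clear] — {backplane, fan, heatsink, shield}
5. retainer@(1, 0) [+x clear] — {backplane, fan, heatsink, retainer, shield}
6. bezel@(-1, 0) [+y clear] — {backplane, bezel, fan, heatsink, retainer, shield}
7. module@(-2, 0) [-x clear] — {backplane, bezel, fan, heatsink, module, retainer, shield}
8. connector@(1, 1) [+y clear] — {backplane, bezel, connector, fan, heatsink, module, retainer, shield}
9. daughtercard@(-1, 1) [-x clear] — {backplane, bezel, connector, daughtercard, fan, heatsink, module, retainer, shield}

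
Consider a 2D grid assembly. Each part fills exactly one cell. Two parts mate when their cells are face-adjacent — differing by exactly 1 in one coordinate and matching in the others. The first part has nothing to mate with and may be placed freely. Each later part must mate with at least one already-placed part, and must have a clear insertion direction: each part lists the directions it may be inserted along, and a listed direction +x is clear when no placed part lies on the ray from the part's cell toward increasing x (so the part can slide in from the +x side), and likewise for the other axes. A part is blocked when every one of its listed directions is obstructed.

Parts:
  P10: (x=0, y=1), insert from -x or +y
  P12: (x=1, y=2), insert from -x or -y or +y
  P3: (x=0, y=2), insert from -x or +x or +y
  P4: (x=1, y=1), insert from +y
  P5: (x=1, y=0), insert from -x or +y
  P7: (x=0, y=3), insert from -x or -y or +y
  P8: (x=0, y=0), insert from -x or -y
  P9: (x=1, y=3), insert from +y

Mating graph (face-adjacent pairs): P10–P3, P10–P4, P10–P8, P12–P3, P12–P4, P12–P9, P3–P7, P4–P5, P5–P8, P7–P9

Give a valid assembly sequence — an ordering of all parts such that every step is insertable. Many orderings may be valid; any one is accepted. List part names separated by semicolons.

1. P3@(0, 2) [-x clear] — {P3}
2. P10@(0, 1) [-x clear] — {P10, P3}
3. P8@(0, 0) [-x clear] — {P10, P3, P8}
4. P5@(1, 0) [+y clear] — {P10, P3, P5, P8}
5. P4@(1, 1) [+y clear] — {P10, P3, P4, P5, P8}
6. P12@(1, 2) [+y clear] — {P10, P12, P3, P4, P5, P8}
7. P9@(1, 3) [+y clear] — {P10, P12, P3, P4, P5, P8, P9}
8. P7@(0, 3) [-x clear] — {P10, P12, P3, P4, P5, P7, P8, P9}

P3; P10; P8; P5; P4; P12; P9; P7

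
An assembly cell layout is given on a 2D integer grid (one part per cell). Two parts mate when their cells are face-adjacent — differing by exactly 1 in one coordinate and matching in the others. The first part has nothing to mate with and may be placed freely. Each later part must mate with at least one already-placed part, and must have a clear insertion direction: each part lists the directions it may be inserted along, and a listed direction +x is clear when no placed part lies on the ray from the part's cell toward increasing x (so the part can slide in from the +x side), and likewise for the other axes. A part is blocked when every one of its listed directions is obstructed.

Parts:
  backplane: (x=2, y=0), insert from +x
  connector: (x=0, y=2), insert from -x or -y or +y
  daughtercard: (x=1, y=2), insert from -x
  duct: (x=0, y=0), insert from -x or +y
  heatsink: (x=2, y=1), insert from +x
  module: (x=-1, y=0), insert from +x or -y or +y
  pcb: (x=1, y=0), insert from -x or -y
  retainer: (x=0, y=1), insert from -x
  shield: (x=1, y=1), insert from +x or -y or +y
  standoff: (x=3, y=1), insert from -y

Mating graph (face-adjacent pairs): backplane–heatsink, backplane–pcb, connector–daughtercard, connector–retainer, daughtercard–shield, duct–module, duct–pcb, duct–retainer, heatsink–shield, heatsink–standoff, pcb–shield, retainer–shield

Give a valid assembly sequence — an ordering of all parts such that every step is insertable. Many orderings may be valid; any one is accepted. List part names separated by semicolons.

shield; heatsink; backplane; pcb; daughtercard; connector; retainer; duct; module; standoff

1. shield@(1, 1) [+x clear] — {shield}
2. heatsink@(2, 1) [+x clear] — {heatsink, shield}
3. backplane@(2, 0) [+x clear] — {backplane, heatsink, shield}
4. pcb@(1, 0) [-x clear] — {backplane, heatsink, pcb, shield}
5. daughtercard@(1, 2) [-x clear] — {backplane, daughtercard, heatsink, pcb, shield}
6. connector@(0, 2) [-x clear] — {backplane, connector, daughtercard, heatsink, pcb, shield}
7. retainer@(0, 1) [-x clear] — {backplane, connector, daughtercard, heatsink, pcb, retainer, shield}
8. duct@(0, 0) [-x clear] — {backplane, connector, daughtercard, duct, heatsink, pcb, retainer, shield}
9. module@(-1, 0) [-y clear] — {backplane, connector, daughtercard, duct, heatsink, module, pcb, retainer, shield}
10. standoff@(3, 1) [-y clear] — {backplane, connector, daughtercard, duct, heatsink, module, pcb, retainer, shield, standoff}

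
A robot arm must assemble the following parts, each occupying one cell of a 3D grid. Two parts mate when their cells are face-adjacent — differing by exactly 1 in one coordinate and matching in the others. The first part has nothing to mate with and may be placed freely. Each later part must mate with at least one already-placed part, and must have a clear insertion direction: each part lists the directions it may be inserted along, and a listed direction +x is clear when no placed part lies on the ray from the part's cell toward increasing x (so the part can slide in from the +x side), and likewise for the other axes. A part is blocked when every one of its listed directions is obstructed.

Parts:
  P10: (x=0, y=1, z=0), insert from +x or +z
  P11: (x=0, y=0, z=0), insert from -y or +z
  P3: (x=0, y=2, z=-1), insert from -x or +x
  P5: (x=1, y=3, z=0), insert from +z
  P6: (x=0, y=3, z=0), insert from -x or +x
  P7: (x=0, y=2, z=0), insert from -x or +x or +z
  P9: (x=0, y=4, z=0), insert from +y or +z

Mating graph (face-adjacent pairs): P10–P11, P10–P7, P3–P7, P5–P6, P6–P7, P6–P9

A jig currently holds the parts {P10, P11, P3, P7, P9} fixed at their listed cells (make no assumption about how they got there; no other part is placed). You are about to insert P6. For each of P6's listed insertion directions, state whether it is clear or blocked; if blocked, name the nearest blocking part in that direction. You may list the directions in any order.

-x: ray from P6(0, 3, 0) has no placed part ⇒ clear
+x: ray from P6(0, 3, 0) has no placed part ⇒ clear

+x: clear; -x: clear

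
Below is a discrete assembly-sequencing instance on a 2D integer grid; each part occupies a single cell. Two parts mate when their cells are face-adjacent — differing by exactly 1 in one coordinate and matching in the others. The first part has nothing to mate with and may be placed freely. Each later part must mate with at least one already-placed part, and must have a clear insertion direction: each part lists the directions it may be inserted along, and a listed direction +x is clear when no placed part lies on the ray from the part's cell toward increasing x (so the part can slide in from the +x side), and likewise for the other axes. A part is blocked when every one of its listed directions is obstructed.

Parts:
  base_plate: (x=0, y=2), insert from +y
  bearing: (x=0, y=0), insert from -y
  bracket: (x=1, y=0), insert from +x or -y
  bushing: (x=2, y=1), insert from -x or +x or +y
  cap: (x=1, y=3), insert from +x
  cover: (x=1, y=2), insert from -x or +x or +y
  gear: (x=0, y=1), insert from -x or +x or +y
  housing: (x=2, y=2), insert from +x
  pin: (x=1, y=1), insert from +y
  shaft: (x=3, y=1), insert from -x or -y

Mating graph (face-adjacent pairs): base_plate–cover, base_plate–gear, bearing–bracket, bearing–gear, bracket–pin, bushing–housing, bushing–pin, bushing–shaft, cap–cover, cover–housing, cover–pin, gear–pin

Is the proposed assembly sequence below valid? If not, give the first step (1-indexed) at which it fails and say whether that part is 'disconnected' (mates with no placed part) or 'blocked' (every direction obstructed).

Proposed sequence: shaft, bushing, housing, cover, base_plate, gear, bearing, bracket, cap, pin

1. shaft@(3, 1) [-x clear] — {shaft}
2. bushing@(2, 1) [-x clear] — {bushing, shaft}
3. housing@(2, 2) [+x clear] — {bushing, housing, shaft}
4. cover@(1, 2) [-x clear] — {bushing, cover, housing, shaft}
5. base_plate@(0, 2) [+y clear] — {base_plate, bushing, cover, housing, shaft}
6. gear@(0, 1) [-x clear] — {base_plate, bushing, cover, gear, housing, shaft}
7. bearing@(0, 0) [-y clear] — {base_plate, bearing, bushing, cover, gear, housing, shaft}
8. bracket@(1, 0) [+x clear] — {base_plate, bearing, bracket, bushing, cover, gear, housing, shaft}
9. cap@(1, 3) [+x clear] — {base_plate, bearing, bracket, bushing, cap, cover, gear, housing, shaft}
10. pin@(1, 1) — +y all obstructed ⇒ blocked

Invalid at step 10 (blocked)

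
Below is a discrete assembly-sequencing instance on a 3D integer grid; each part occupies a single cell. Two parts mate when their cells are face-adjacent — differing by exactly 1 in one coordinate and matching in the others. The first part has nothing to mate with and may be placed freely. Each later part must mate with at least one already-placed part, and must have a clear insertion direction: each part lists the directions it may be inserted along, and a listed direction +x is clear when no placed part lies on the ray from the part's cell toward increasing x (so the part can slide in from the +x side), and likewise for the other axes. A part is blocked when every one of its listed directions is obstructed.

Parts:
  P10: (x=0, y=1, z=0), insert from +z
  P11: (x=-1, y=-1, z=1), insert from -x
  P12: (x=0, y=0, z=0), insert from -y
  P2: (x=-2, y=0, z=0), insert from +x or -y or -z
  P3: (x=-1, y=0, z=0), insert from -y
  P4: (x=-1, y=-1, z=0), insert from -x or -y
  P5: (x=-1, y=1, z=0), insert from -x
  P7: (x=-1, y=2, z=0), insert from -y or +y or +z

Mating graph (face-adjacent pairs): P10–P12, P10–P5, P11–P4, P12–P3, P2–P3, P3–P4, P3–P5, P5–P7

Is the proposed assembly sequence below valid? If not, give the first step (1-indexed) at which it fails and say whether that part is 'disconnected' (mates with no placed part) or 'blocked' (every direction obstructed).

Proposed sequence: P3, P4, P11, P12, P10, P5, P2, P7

1. P3@(-1, 0, 0) [-y clear] — {P3}
2. P4@(-1, -1, 0) [-x clear] — {P3, P4}
3. P11@(-1, -1, 1) [-x clear] — {P11, P3, P4}
4. P12@(0, 0, 0) [-y clear] — {P11, P12, P3, P4}
5. P10@(0, 1, 0) [+z clear] — {P10, P11, P12, P3, P4}
6. P5@(-1, 1, 0) [-x clear] — {P10, P11, P12, P3, P4, P5}
7. P2@(-2, 0, 0) [-y clear] — {P10, P11, P12, P2, P3, P4, P5}
8. P7@(-1, 2, 0) [+y clear] — {P10, P11, P12, P2, P3, P4, P5, P7}

Valid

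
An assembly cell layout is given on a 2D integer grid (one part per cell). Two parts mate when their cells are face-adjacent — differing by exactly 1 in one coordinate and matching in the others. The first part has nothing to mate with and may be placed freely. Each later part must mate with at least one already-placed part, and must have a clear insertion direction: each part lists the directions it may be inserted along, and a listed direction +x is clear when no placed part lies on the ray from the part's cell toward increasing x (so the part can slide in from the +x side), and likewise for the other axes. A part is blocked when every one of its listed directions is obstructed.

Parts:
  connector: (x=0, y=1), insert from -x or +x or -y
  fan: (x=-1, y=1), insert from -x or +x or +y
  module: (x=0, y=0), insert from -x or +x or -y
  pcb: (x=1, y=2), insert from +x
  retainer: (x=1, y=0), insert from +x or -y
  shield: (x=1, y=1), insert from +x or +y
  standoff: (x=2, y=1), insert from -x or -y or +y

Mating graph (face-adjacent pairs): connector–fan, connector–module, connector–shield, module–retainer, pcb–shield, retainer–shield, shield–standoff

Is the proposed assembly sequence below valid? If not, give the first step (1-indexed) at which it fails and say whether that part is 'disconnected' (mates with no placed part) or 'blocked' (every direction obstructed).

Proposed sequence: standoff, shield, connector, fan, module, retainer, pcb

Valid

1. standoff@(2, 1) [-x clear] — {standoff}
2. shield@(1, 1) [+y clear] — {shield, standoff}
3. connector@(0, 1) [-x clear] — {connector, shield, standoff}
4. fan@(-1, 1) [-x clear] — {connector, fan, shield, standoff}
5. module@(0, 0) [-x clear] — {connector, fan, module, shield, standoff}
6. retainer@(1, 0) [+x clear] — {connector, fan, module, retainer, shield, standoff}
7. pcb@(1, 2) [+x clear] — {connector, fan, module, pcb, retainer, shield, standoff}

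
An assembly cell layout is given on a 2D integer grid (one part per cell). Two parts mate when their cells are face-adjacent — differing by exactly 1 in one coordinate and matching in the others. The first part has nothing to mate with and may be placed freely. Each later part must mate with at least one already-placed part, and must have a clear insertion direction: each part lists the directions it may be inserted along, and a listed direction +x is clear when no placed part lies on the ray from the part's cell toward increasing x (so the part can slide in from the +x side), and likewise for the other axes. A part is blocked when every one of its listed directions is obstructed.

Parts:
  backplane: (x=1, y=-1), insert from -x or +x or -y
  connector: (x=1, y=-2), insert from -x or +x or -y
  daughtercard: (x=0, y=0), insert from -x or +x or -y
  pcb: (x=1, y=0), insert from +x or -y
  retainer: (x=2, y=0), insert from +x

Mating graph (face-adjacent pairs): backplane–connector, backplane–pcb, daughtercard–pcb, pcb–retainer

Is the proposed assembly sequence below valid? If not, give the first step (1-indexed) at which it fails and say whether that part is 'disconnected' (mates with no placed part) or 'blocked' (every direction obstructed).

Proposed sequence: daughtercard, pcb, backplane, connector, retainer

Valid

1. daughtercard@(0, 0) [-x clear] — {daughtercard}
2. pcb@(1, 0) [+x clear] — {daughtercard, pcb}
3. backplane@(1, -1) [-x clear] — {backplane, daughtercard, pcb}
4. connector@(1, -2) [-x clear] — {backplane, connector, daughtercard, pcb}
5. retainer@(2, 0) [+x clear] — {backplane, connector, daughtercard, pcb, retainer}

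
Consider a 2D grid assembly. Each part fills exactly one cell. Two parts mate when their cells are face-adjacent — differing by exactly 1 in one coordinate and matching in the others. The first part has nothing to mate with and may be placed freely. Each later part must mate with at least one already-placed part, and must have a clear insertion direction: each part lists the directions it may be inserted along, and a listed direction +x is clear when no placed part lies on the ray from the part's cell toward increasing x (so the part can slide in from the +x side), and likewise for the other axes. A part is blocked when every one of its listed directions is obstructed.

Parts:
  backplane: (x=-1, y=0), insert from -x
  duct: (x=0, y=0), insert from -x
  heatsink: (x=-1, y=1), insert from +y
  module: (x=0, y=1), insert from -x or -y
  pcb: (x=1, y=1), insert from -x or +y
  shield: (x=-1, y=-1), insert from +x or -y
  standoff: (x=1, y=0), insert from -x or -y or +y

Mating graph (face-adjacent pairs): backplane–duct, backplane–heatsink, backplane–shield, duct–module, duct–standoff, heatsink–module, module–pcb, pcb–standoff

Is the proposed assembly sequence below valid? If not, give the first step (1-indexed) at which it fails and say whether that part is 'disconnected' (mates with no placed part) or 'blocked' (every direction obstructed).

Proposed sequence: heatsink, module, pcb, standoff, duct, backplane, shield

1. heatsink@(-1, 1) [+y clear] — {heatsink}
2. module@(0, 1) [-y clear] — {heatsink, module}
3. pcb@(1, 1) [+y clear] — {heatsink, module, pcb}
4. standoff@(1, 0) [-x clear] — {heatsink, module, pcb, standoff}
5. duct@(0, 0) [-x clear] — {duct, heatsink, module, pcb, standoff}
6. backplane@(-1, 0) [-x clear] — {backplane, duct, heatsink, module, pcb, standoff}
7. shield@(-1, -1) [+x clear] — {backplane, duct, heatsink, module, pcb, shield, standoff}

Valid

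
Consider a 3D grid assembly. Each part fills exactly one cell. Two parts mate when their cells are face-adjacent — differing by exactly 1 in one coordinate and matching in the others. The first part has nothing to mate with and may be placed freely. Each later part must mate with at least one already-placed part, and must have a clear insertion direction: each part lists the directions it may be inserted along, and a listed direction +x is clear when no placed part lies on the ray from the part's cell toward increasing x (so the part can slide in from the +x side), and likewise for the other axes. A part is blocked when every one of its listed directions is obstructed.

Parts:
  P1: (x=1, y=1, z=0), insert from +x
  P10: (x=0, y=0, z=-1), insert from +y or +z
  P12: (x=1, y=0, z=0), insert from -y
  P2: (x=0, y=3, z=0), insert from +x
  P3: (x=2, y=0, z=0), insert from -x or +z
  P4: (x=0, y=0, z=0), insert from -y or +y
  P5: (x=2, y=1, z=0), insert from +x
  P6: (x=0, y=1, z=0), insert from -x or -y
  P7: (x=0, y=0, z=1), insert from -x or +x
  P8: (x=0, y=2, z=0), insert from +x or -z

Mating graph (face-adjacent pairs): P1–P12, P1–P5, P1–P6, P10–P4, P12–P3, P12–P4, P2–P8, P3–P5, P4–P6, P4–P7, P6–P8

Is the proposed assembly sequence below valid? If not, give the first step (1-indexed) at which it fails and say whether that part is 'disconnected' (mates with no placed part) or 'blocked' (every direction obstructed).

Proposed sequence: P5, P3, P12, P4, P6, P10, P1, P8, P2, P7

1. P5@(2, 1, 0) [+x clear] — {P5}
2. P3@(2, 0, 0) [-x clear] — {P3, P5}
3. P12@(1, 0, 0) [-y clear] — {P12, P3, P5}
4. P4@(0, 0, 0) [-y clear] — {P12, P3, P4, P5}
5. P6@(0, 1, 0) [-x clear] — {P12, P3, P4, P5, P6}
6. P10@(0, 0, -1) [+y clear] — {P10, P12, P3, P4, P5, P6}
7. P1@(1, 1, 0) — +x all obstructed ⇒ blocked

Invalid at step 7 (blocked)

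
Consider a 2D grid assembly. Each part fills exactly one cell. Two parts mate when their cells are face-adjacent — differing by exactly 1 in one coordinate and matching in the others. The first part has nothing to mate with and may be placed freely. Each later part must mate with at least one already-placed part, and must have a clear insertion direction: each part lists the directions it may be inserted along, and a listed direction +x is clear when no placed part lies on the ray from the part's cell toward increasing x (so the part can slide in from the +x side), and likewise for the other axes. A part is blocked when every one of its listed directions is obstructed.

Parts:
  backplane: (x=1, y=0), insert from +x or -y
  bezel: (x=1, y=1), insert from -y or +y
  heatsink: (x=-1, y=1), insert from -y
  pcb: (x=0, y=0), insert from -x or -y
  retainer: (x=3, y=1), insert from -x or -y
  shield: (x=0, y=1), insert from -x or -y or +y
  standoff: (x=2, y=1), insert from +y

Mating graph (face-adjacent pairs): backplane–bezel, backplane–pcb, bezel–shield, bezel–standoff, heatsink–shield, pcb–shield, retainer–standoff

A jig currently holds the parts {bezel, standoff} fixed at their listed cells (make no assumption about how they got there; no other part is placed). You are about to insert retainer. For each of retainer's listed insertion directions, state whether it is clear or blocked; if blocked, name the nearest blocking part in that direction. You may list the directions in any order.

-x: nearest on ray is standoff@(2, 1) ⇒ blocked
-y: ray from retainer(3, 1) has no placed part ⇒ clear

-x: blocked by standoff; -y: clear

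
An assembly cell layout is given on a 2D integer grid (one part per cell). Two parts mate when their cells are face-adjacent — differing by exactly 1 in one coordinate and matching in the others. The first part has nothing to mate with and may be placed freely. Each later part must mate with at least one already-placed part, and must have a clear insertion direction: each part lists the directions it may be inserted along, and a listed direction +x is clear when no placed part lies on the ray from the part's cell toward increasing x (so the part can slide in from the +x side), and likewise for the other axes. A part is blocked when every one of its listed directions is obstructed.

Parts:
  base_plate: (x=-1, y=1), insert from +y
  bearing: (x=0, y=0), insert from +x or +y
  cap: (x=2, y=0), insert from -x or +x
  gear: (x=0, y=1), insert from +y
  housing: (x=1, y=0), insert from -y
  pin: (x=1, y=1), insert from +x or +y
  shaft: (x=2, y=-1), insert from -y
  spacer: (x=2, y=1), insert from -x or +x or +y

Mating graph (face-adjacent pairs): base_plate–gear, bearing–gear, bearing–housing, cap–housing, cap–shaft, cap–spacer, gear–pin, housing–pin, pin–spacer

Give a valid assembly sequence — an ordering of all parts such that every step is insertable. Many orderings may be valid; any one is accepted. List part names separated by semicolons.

1. bearing@(0, 0) [+x clear] — {bearing}
2. housing@(1, 0) [-y clear] — {bearing, housing}
3. pin@(1, 1) [+x clear] — {bearing, housing, pin}
4. spacer@(2, 1) [+x clear] — {bearing, housing, pin, spacer}
5. gear@(0, 1) [+y clear] — {bearing, gear, housing, pin, spacer}
6. base_plate@(-1, 1) [+y clear] — {base_plate, bearing, gear, housing, pin, spacer}
7. cap@(2, 0) [+x clear] — {base_plate, bearing, cap, gear, housing, pin, spacer}
8. shaft@(2, -1) [-y clear] — {base_plate, bearing, cap, gear, housing, pin, shaft, spacer}

bearing; housing; pin; spacer; gear; base_plate; cap; shaft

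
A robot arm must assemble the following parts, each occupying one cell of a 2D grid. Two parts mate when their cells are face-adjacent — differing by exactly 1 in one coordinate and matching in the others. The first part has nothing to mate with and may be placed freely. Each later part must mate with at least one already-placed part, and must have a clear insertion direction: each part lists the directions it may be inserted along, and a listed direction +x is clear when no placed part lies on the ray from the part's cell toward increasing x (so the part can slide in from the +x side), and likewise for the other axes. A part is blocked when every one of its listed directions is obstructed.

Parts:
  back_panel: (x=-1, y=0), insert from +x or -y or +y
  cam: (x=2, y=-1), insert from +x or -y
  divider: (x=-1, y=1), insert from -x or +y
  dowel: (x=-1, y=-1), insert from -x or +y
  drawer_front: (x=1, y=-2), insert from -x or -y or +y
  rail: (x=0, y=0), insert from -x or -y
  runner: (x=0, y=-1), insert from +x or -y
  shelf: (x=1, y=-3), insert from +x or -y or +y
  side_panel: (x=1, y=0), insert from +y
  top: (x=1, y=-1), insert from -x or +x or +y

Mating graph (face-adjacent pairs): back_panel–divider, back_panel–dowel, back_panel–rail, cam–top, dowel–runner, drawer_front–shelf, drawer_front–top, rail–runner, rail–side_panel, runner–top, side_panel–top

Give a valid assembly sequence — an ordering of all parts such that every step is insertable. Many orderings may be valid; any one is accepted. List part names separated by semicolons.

1. side_panel@(1, 0) [+y clear] — {side_panel}
2. top@(1, -1) [-x clear] — {side_panel, top}
3. drawer_front@(1, -2) [-x clear] — {drawer_front, side_panel, top}
4. rail@(0, 0) [-x clear] — {drawer_front, rail, side_panel, top}
5. back_panel@(-1, 0) [-y clear] — {back_panel, drawer_front, rail, side_panel, top}
6. dowel@(-1, -1) [-x clear] — {back_panel, dowel, drawer_front, rail, side_panel, top}
7. cam@(2, -1) [+x clear] — {back_panel, cam, dowel, drawer_front, rail, side_panel, top}
8. shelf@(1, -3) [+x clear] — {back_panel, cam, dowel, drawer_front, rail, shelf, side_panel, top}
9. divider@(-1, 1) [-x clear] — {back_panel, cam, divider, dowel, drawer_front, rail, shelf, side_panel, top}
10. runner@(0, -1) [-y clear] — {back_panel, cam, divider, dowel, drawer_front, rail, runner, shelf, side_panel, top}

side_panel; top; drawer_front; rail; back_panel; dowel; cam; shelf; divider; runner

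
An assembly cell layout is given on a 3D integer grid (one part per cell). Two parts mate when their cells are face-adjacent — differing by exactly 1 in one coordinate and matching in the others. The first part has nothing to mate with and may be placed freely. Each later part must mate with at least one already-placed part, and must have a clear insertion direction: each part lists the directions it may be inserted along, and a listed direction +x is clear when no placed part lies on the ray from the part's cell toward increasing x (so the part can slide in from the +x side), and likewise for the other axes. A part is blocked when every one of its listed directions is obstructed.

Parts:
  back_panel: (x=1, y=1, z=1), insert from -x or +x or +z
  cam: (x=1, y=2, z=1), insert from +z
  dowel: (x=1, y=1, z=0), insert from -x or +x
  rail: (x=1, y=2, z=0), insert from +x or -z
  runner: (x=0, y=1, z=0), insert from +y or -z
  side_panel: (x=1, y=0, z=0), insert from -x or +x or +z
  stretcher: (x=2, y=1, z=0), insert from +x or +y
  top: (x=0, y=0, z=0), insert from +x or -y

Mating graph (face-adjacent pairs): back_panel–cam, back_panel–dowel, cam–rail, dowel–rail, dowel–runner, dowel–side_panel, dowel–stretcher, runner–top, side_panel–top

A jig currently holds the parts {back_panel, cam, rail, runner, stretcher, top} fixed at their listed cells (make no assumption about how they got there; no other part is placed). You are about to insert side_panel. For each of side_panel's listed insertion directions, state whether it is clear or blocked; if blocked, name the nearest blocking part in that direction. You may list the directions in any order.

+x: clear; +z: clear; -x: blocked by top

-x: nearest on ray is top@(0, 0, 0) ⇒ blocked
+x: ray from side_panel(1, 0, 0) has no placed part ⇒ clear
+z: ray from side_panel(1, 0, 0) has no placed part ⇒ clear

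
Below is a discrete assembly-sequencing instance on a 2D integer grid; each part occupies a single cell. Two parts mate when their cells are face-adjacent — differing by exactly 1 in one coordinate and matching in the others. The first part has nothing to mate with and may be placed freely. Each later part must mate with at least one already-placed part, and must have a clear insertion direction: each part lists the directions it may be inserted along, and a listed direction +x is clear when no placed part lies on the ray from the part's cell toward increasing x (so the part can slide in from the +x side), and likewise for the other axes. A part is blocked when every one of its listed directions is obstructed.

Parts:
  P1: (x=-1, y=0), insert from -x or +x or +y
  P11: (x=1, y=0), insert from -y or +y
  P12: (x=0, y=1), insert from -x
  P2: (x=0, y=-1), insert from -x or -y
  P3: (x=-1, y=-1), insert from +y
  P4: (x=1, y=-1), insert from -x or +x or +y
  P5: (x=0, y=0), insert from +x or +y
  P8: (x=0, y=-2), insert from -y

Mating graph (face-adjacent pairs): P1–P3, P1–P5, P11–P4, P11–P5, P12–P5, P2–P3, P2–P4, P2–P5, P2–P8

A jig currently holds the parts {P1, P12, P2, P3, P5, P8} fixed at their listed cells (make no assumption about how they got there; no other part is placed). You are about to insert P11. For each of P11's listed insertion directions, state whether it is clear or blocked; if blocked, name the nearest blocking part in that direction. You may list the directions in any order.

-y: ray from P11(1, 0) has no placed part ⇒ clear
+y: ray from P11(1, 0) has no placed part ⇒ clear

+y: clear; -y: clear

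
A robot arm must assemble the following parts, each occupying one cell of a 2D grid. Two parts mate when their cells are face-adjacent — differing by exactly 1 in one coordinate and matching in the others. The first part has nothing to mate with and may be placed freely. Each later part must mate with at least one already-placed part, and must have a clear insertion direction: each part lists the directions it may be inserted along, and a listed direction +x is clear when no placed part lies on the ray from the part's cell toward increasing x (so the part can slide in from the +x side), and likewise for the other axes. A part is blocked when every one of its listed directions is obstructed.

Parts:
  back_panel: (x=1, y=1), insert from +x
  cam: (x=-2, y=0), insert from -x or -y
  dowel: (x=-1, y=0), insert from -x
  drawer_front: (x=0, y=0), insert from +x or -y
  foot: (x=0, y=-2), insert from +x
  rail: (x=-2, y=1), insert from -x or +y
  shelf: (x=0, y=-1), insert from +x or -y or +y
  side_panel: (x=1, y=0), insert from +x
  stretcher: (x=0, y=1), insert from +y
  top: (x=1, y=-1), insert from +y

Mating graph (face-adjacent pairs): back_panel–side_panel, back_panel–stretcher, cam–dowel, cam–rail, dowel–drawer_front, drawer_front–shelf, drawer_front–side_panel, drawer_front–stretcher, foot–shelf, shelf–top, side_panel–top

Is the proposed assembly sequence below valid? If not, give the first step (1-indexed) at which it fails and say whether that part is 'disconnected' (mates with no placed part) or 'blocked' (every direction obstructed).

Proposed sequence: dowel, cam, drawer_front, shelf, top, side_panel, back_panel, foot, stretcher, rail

1. dowel@(-1, 0) [-x clear] — {dowel}
2. cam@(-2, 0) [-x clear] — {cam, dowel}
3. drawer_front@(0, 0) [+x clear] — {cam, dowel, drawer_front}
4. shelf@(0, -1) [+x clear] — {cam, dowel, drawer_front, shelf}
5. top@(1, -1) [+y clear] — {cam, dowel, drawer_front, shelf, top}
6. side_panel@(1, 0) [+x clear] — {cam, dowel, drawer_front, shelf, side_panel, top}
7. back_panel@(1, 1) [+x clear] — {back_panel, cam, dowel, drawer_front, shelf, side_panel, top}
8. foot@(0, -2) [+x clear] — {back_panel, cam, dowel, drawer_front, foot, shelf, side_panel, top}
9. stretcher@(0, 1) [+y clear] — {back_panel, cam, dowel, drawer_front, foot, shelf, side_panel, stretcher, top}
10. rail@(-2, 1) [-x clear] — {back_panel, cam, dowel, drawer_front, foot, rail, shelf, side_panel, stretcher, top}

Valid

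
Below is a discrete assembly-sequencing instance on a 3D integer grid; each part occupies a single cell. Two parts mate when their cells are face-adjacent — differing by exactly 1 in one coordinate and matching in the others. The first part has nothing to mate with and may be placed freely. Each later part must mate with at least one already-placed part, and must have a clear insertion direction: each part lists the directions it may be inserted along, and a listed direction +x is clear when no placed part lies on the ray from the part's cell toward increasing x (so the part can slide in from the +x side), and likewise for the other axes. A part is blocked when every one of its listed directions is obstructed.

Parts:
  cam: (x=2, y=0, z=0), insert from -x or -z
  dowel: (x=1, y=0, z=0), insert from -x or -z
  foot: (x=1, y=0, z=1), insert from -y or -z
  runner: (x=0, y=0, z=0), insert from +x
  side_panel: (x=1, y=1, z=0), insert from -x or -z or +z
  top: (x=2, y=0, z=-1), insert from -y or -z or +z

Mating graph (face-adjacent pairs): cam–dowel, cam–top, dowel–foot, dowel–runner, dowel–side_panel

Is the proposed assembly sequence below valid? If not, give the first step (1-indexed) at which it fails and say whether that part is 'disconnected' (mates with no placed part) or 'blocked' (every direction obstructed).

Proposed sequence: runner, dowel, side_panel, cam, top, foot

1. runner@(0, 0, 0) [+x clear] — {runner}
2. dowel@(1, 0, 0) [-z clear] — {dowel, runner}
3. side_panel@(1, 1, 0) [-x clear] — {dowel, runner, side_panel}
4. cam@(2, 0, 0) [-z clear] — {cam, dowel, runner, side_panel}
5. top@(2, 0, -1) [-y clear] — {cam, dowel, runner, side_panel, top}
6. foot@(1, 0, 1) [-y clear] — {cam, dowel, foot, runner, side_panel, top}

Valid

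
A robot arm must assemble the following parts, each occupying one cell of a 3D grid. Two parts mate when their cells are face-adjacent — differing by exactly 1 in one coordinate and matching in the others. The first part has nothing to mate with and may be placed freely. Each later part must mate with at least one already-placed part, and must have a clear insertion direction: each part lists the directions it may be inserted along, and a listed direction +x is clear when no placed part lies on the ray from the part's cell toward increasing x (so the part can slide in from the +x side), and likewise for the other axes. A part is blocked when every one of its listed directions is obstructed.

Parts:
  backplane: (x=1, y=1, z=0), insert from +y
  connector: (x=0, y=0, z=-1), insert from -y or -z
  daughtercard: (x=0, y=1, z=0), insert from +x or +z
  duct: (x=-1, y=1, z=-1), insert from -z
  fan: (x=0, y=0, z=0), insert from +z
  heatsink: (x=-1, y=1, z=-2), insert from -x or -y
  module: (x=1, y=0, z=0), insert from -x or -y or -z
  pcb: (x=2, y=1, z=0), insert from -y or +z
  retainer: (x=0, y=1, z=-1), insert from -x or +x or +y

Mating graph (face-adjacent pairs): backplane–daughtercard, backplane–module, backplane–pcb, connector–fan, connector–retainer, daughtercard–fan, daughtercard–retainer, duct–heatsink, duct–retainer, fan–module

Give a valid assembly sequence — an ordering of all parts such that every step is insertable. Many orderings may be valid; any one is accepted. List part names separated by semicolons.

1. backplane@(1, 1, 0) [+y clear] — {backplane}
2. module@(1, 0, 0) [-x clear] — {backplane, module}
3. pcb@(2, 1, 0) [-y clear] — {backplane, module, pcb}
4. daughtercard@(0, 1, 0) [+z clear] — {backplane, daughtercard, module, pcb}
5. retainer@(0, 1, -1) [-x clear] — {backplane, daughtercard, module, pcb, retainer}
6. fan@(0, 0, 0) [+z clear] — {backplane, daughtercard, fan, module, pcb, retainer}
7. connector@(0, 0, -1) [-y clear] — {backplane, connector, daughtercard, fan, module, pcb, retainer}
8. duct@(-1, 1, -1) [-z clear] — {backplane, connector, daughtercard, duct, fan, module, pcb, retainer}
9. heatsink@(-1, 1, -2) [-x clear] — {backplane, connector, daughtercard, duct, fan, heatsink, module, pcb, retainer}

backplane; module; pcb; daughtercard; retainer; fan; connector; duct; heatsink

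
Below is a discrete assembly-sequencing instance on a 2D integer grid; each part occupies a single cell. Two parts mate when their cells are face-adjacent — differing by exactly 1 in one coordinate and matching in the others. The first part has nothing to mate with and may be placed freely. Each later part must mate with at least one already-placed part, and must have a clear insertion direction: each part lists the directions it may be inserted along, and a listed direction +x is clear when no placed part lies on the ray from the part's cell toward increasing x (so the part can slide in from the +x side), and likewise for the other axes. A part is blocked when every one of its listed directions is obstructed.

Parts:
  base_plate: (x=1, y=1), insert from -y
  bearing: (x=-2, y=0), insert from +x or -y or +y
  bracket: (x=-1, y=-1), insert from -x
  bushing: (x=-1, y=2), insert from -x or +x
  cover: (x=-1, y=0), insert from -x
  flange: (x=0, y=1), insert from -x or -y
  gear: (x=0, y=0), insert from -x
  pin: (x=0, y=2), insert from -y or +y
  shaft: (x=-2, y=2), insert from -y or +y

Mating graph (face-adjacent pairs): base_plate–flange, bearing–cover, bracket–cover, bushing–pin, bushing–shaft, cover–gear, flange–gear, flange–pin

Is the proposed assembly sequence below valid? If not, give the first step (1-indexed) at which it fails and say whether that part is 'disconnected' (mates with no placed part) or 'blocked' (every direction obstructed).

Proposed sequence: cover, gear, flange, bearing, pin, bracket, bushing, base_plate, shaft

Invalid at step 2 (blocked)

1. cover@(-1, 0) [-x clear] — {cover}
2. gear@(0, 0) — -x all obstructed ⇒ blocked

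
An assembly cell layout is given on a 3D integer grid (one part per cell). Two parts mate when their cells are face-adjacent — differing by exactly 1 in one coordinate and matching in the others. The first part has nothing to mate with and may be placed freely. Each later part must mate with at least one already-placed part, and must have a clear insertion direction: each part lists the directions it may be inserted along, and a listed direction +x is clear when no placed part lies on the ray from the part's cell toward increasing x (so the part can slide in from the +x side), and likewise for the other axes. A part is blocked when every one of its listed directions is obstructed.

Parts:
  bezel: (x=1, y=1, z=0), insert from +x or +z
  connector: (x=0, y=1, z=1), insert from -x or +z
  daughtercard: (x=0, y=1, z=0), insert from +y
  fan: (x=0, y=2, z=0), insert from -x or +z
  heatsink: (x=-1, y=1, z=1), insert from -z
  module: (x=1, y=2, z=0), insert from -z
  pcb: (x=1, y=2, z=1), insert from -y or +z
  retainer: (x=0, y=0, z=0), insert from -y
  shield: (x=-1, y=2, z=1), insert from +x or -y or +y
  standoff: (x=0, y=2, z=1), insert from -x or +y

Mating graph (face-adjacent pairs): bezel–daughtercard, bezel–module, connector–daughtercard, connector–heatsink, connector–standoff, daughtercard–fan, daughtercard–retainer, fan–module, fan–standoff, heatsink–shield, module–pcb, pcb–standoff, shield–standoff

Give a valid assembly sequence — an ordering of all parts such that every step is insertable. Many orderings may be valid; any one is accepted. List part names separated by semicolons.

module; bezel; daughtercard; connector; pcb; heatsink; standoff; retainer; fan; shield

1. module@(1, 2, 0) [-z clear] — {module}
2. bezel@(1, 1, 0) [+x clear] — {bezel, module}
3. daughtercard@(0, 1, 0) [+y clear] — {bezel, daughtercard, module}
4. connector@(0, 1, 1) [-x clear] — {bezel, connector, daughtercard, module}
5. pcb@(1, 2, 1) [-y clear] — {bezel, connector, daughtercard, module, pcb}
6. heatsink@(-1, 1, 1) [-z clear] — {bezel, connector, daughtercard, heatsink, module, pcb}
7. standoff@(0, 2, 1) [-x clear] — {bezel, connector, daughtercard, heatsink, module, pcb, standoff}
8. retainer@(0, 0, 0) [-y clear] — {bezel, connector, daughtercard, heatsink, module, pcb, retainer, standoff}
9. fan@(0, 2, 0) [-x clear] — {bezel, connector, daughtercard, fan, heatsink, module, pcb, retainer, standoff}
10. shield@(-1, 2, 1) [+y clear] — {bezel, connector, daughtercard, fan, heatsink, module, pcb, retainer, shield, standoff}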